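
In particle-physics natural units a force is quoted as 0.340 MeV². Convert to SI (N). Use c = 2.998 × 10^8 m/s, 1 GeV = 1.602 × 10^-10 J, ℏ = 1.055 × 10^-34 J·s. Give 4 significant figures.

0.2759 N

Force is [E]/[L] = [E]²/(ℏc); restore (ℏc)⁻¹.
1 GeV² → 1/(ℏc) × (1 GeV in J)² = 8.114 × 10^5 N.
Convert the energy scale: 0.340 MeV² = 3.40 × 10^-7 GeV².
Result: 3.40 × 10^-7 × 8.114 × 10^5 = 0.2759 N.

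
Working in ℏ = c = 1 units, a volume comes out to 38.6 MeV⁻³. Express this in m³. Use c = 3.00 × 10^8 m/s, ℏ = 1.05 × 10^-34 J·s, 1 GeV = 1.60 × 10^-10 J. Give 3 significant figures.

Volume is [L]³ = [E]⁻³·(ℏc)³.
1 GeV⁻³ → (ℏc)³ × (1 GeV in J)⁻³ = 7.63 × 10^-48 m³.
Convert the energy scale: 38.6 MeV⁻³ = 3.86 × 10^10 GeV⁻³.
Result: 3.86 × 10^10 × 7.63 × 10^-48 = 2.95 × 10^-37 m³.

2.95 × 10^-37 m³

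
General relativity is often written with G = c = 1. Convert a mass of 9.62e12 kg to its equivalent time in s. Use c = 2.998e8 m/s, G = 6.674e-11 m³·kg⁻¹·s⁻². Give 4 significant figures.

2.383e-23 s

Mass → time via G/c³.
9.62e12 kg × (G/c³) = 2.383e-23 s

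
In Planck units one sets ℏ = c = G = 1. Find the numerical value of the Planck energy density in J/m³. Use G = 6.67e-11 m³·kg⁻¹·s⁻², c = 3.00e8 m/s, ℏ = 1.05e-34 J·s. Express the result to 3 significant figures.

u_P = c⁷/(ℏG²)
  = 2.19e59 / 4.67e-55
  = 4.68e113 J/m³

4.68e113 J/m³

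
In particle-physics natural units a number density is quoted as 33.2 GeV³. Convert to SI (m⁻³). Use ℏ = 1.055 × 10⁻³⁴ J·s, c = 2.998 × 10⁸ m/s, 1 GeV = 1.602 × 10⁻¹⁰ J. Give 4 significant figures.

4.314 × 10⁴⁸ m⁻³

Number density is [L]⁻³ = [E]³/(ℏc)³.
1 GeV³ → 1/(ℏc)³ × (1 GeV in J)³ = 1.299 × 10⁴⁷ m⁻³.
Result: 33.2 × 1.299 × 10⁴⁷ = 4.314 × 10⁴⁸ m⁻³.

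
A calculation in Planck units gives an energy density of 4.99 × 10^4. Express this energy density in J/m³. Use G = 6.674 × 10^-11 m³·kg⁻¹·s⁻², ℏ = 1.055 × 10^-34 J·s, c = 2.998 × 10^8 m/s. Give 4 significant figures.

One Planck energy density: u_P = c⁷/(ℏG²) = 4.632 × 10^113 J/m³.
4.99 × 10^4 × 4.632 × 10^113 J/m³ = 2.312 × 10^118 J/m³

2.312 × 10^118 J/m³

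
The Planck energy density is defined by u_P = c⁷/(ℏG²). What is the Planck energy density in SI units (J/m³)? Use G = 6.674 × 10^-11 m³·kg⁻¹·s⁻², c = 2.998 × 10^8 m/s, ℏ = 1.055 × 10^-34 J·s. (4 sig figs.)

u_P = c⁷/(ℏG²)
  = 2.177 × 10^59 / 4.699 × 10^-55
  = 4.632 × 10^113 J/m³

4.632 × 10^113 J/m³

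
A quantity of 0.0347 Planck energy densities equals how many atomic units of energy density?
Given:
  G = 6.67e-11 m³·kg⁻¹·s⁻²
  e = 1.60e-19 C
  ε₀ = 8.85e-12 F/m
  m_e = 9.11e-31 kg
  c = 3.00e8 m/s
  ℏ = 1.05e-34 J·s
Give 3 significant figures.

5.39e98

Planck energy density: u_P = c⁷/(ℏG²) = 4.68e113 J/m³
atomic unit of energy density: u_au = E_h/a₀³ = m_e⁴e¹⁰/((4πε₀)⁵ℏ⁸) = 3.01e13 J/m³
0.0347 × 4.68e113 / 3.01e13 = 5.39e98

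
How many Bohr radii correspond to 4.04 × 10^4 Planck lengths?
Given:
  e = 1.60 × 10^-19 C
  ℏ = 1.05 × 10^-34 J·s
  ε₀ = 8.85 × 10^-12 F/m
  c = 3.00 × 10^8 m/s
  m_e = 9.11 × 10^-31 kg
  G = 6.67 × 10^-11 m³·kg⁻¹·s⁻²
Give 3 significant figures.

1.24 × 10^-20

Planck length: ℓ_P = √(ℏG/c³) = 1.61 × 10^-35 m
Bohr radius: a₀ = 4πε₀ℏ²/(m_e e²) = 5.26 × 10^-11 m
4.04 × 10^4 × 1.61 × 10^-35 / 5.26 × 10^-11 = 1.24 × 10^-20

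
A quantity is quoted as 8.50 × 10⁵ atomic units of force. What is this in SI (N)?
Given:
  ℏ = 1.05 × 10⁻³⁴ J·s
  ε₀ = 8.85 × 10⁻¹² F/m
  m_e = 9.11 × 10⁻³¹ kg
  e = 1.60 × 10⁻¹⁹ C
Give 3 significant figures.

One atomic unit of force: F_au = E_h/a₀ = m_e²e⁶/((4πε₀)³ℏ⁴) = 8.33 × 10⁻⁸ N.
8.50 × 10⁵ × 8.33 × 10⁻⁸ N = 0.0708 N

0.0708 N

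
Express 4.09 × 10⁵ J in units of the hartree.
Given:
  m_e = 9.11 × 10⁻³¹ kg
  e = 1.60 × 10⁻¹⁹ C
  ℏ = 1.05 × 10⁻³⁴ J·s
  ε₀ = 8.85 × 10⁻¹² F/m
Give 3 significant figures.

9.34 × 10²²

hartree: E_h = m_e e⁴/(4πε₀ℏ)² = 4.38 × 10⁻¹⁸ J.
4.09 × 10⁵ / 4.38 × 10⁻¹⁸ = 9.34 × 10²²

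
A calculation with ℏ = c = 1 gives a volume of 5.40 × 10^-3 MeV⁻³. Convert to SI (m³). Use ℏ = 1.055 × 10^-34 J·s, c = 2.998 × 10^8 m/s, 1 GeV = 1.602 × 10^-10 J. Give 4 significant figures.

Volume is [L]³ = [E]⁻³·(ℏc)³.
1 GeV⁻³ → (ℏc)³ × (1 GeV in J)⁻³ = 7.696 × 10^-48 m³.
Convert the energy scale: 5.40 × 10^-3 MeV⁻³ = 5.40 × 10^6 GeV⁻³.
Result: 5.40 × 10^6 × 7.696 × 10^-48 = 4.156 × 10^-41 m³.

4.156 × 10^-41 m³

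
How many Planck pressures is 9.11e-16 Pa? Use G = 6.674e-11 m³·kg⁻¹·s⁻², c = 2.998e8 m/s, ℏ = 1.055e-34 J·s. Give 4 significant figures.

1.967e-129

Planck pressure: p_P = c⁷/(ℏG²) = 4.632e113 Pa.
9.11e-16 / 4.632e113 = 1.967e-129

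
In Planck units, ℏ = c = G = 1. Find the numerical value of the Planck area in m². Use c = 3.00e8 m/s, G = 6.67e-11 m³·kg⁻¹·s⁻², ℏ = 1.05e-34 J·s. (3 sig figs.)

Dimensional analysis gives A_P = ℏG/c³.
  = 7.00e-45 / 2.70e25
  = 2.59e-70 m²

2.59e-70 m²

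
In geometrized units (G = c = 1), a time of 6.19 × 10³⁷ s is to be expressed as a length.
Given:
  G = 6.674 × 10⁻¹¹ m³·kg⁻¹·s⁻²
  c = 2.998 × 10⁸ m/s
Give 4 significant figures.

Time → length via c.
6.19 × 10³⁷ s × (c) = 1.856 × 10⁴⁶ m

1.856 × 10⁴⁶ m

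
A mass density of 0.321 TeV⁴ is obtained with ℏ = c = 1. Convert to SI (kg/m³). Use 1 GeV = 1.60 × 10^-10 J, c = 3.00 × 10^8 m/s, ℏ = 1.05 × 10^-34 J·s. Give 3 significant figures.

7.48 × 10^31 kg/m³

Mass density is [E]/(c²[L]³) = [E]⁴/(ℏ³c⁵).
1 GeV⁴ → 1/(ℏ³c⁵) × (1 GeV in J)⁴ = 2.33 × 10^20 kg/m³.
Convert the energy scale: 0.321 TeV⁴ = 3.21 × 10^11 GeV⁴.
Result: 3.21 × 10^11 × 2.33 × 10^20 = 7.48 × 10^31 kg/m³.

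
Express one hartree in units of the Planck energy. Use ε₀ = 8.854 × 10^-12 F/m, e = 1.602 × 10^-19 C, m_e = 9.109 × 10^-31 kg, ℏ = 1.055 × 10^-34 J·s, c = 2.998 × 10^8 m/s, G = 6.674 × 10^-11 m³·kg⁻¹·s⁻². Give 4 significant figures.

2.225 × 10^-27

hartree: E_h = m_e e⁴/(4πε₀ℏ)² = 4.354 × 10^-18 J
Planck energy: E_P = √(ℏc⁵/G) = 1.957 × 10^9 J
ratio = 4.354 × 10^-18 / 1.957 × 10^9 = 2.225 × 10^-27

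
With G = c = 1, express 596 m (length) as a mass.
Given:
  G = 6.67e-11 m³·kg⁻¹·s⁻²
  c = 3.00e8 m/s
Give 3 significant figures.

Length → mass via c²/G.
596 m × (c²/G) = 8.04e29 kg

8.04e29 kg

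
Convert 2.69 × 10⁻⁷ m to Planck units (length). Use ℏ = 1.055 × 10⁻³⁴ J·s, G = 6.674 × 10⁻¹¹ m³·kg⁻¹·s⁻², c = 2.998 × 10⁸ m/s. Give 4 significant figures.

Planck length: ℓ_P = √(ℏG/c³) = 1.616 × 10⁻³⁵ m.
2.69 × 10⁻⁷ / 1.616 × 10⁻³⁵ = 1.664 × 10²⁸

1.664 × 10²⁸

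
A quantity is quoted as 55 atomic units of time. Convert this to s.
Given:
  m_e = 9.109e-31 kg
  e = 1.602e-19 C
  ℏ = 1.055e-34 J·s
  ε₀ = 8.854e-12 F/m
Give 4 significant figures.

One atomic unit of time: τ_au = (4πε₀)²ℏ³/(m_e e⁴) = 2.423e-17 s.
55 × 2.423e-17 s = 1.333e-15 s

1.333e-15 s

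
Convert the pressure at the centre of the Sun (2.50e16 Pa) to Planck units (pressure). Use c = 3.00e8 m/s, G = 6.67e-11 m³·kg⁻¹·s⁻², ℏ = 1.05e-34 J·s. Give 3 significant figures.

5.34e-98

Planck pressure: p_P = c⁷/(ℏG²) = 4.68e113 Pa.
2.50e16 / 4.68e113 = 5.34e-98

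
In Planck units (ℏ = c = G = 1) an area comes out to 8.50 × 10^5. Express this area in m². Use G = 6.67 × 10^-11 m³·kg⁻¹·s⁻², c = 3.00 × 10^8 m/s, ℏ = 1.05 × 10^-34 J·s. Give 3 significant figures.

2.20 × 10^-64 m²

One Planck area: A_P = ℏG/c³ = 2.59 × 10^-70 m².
8.50 × 10^5 × 2.59 × 10^-70 m² = 2.20 × 10^-64 m²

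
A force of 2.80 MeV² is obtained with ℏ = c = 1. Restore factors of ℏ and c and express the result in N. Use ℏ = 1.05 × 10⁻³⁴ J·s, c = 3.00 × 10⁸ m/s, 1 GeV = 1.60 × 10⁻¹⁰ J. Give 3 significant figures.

2.28 N

Force is [E]/[L] = [E]²/(ℏc); restore (ℏc)⁻¹.
1 GeV² → 1/(ℏc) × (1 GeV in J)² = 8.13 × 10⁵ N.
Convert the energy scale: 2.80 MeV² = 2.80 × 10⁻⁶ GeV².
Result: 2.80 × 10⁻⁶ × 8.13 × 10⁵ = 2.28 N.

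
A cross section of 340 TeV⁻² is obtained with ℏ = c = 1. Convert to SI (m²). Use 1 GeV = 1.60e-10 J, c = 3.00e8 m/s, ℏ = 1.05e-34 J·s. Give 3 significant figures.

Area is [L]² = [E]⁻²·(ℏc)²; restore (ℏc)².
1 GeV⁻² → (ℏc)² × (1 GeV in J)⁻² = 3.88e-32 m².
Convert the energy scale: 340 TeV⁻² = 3.40e-4 GeV⁻².
Result: 3.40e-4 × 3.88e-32 = 1.32e-35 m².

1.32e-35 m²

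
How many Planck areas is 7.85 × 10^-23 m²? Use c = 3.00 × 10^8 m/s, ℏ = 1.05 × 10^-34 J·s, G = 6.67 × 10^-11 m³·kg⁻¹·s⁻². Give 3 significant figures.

Planck area: A_P = ℏG/c³ = 2.59 × 10^-70 m².
7.85 × 10^-23 / 2.59 × 10^-70 = 3.03 × 10^47

3.03 × 10^47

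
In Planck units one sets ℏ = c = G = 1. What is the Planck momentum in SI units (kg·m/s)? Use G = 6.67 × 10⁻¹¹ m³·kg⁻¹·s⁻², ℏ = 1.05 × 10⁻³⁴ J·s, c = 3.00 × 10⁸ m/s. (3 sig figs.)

6.52 kg·m/s

p_P = √(ℏc³/G)
  = √(42.5)
  = 6.52 kg·m/s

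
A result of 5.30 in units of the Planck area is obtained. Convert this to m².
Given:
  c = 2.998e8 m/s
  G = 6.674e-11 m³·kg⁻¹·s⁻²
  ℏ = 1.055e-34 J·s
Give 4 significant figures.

One Planck area: A_P = ℏG/c³ = 2.613e-70 m².
5.30 × 2.613e-70 m² = 1.385e-69 m²

1.385e-69 m²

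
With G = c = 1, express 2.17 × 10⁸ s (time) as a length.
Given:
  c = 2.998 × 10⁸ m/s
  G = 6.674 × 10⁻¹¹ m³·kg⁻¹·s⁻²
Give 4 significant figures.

6.506 × 10¹⁶ m

Time → length via c.
2.17 × 10⁸ s × (c) = 6.506 × 10¹⁶ m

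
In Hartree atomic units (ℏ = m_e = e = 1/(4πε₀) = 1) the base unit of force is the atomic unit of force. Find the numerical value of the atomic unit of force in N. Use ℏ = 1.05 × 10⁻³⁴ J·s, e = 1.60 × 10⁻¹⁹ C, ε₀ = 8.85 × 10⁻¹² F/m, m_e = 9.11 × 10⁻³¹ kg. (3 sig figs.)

8.33 × 10⁻⁸ N

F_au = E_h/a₀ = m_e²e⁶/((4πε₀)³ℏ⁴)
E_h = 4.38 × 10⁻¹⁸ J
a₀ = 5.26 × 10⁻¹¹ m
E_h/a₀ = 8.33 × 10⁻⁸ N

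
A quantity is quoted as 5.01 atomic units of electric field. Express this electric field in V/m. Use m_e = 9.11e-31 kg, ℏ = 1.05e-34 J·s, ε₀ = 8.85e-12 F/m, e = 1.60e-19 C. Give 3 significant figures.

2.61e12 V/m

One atomic unit of electric field: E_au = E_h/(e a₀) = m_e²e⁵/((4πε₀)³ℏ⁴) = 5.20e11 V/m.
5.01 × 5.20e11 V/m = 2.61e12 V/m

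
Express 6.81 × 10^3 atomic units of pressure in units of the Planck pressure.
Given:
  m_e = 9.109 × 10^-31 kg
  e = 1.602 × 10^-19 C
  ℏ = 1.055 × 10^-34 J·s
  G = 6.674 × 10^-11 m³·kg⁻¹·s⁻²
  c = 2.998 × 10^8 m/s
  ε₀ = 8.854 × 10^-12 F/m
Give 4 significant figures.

atomic unit of pressure: P_au = E_h/a₀³ = m_e⁴e¹⁰/((4πε₀)⁵ℏ⁸) = 2.929 × 10^13 Pa
Planck pressure: p_P = c⁷/(ℏG²) = 4.632 × 10^113 Pa
6.81 × 10^3 × 2.929 × 10^13 / 4.632 × 10^113 = 4.306 × 10^-97

4.306 × 10^-97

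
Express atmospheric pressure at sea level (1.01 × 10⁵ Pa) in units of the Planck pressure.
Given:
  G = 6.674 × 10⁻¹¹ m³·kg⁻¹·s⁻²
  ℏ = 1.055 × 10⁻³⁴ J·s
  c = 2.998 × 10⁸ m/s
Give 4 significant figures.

Planck pressure: p_P = c⁷/(ℏG²) = 4.632 × 10¹¹³ Pa.
1.01 × 10⁵ / 4.632 × 10¹¹³ = 2.180 × 10⁻¹⁰⁹

2.180 × 10⁻¹⁰⁹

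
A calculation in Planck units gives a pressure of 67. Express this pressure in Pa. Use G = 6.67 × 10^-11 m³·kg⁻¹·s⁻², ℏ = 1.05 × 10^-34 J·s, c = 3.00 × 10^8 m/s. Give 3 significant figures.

3.14 × 10^115 Pa

One Planck pressure: p_P = c⁷/(ℏG²) = 4.68 × 10^113 Pa.
67 × 4.68 × 10^113 Pa = 3.14 × 10^115 Pa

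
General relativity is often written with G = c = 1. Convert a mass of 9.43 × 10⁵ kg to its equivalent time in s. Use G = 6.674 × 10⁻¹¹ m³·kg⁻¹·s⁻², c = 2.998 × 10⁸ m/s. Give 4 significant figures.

Mass → time via G/c³.
9.43 × 10⁵ kg × (G/c³) = 2.336 × 10⁻³⁰ s

2.336 × 10⁻³⁰ s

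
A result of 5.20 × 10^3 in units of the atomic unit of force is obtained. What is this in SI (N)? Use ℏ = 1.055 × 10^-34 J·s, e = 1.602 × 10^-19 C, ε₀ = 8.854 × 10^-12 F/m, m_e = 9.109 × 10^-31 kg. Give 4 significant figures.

4.274 × 10^-4 N

One atomic unit of force: F_au = E_h/a₀ = m_e²e⁶/((4πε₀)³ℏ⁴) = 8.220 × 10^-8 N.
5.20 × 10^3 × 8.220 × 10^-8 N = 4.274 × 10^-4 N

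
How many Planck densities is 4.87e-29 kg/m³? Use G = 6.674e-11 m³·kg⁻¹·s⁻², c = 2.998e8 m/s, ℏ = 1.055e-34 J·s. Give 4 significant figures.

Planck density: ρ_P = c⁵/(ℏG²) = 5.154e96 kg/m³.
4.87e-29 / 5.154e96 = 9.449e-126

9.449e-126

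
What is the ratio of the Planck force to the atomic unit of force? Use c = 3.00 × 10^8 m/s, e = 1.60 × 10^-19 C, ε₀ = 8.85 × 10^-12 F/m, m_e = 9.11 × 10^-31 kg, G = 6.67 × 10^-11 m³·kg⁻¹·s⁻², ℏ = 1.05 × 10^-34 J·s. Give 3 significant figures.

Planck force: F_P = c⁴/G = 1.21 × 10^44 N
atomic unit of force: F_au = E_h/a₀ = m_e²e⁶/((4πε₀)³ℏ⁴) = 8.33 × 10^-8 N
ratio = 1.21 × 10^44 / 8.33 × 10^-8 = 1.46 × 10^51

1.46 × 10^51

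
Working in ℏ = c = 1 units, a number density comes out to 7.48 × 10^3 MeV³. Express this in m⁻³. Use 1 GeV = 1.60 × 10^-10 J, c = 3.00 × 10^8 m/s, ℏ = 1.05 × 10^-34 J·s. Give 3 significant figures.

9.80 × 10^41 m⁻³

Number density is [L]⁻³ = [E]³/(ℏc)³.
1 GeV³ → 1/(ℏc)³ × (1 GeV in J)³ = 1.31 × 10^47 m⁻³.
Convert the energy scale: 7.48 × 10^3 MeV³ = 7.48 × 10^-6 GeV³.
Result: 7.48 × 10^-6 × 1.31 × 10^47 = 9.80 × 10^41 m⁻³.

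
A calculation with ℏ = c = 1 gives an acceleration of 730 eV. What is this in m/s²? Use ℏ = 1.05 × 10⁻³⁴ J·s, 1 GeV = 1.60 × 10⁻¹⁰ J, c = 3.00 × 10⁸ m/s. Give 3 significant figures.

Acceleration is [L]/[T]² = c·[E]/ℏ.
1 GeV → c/ℏ × (1 GeV in J) = 4.57 × 10³² m/s².
Convert the energy scale: 730 eV = 7.30 × 10⁻⁷ GeV.
Result: 7.30 × 10⁻⁷ × 4.57 × 10³² = 3.34 × 10²⁶ m/s².

3.34 × 10²⁶ m/s²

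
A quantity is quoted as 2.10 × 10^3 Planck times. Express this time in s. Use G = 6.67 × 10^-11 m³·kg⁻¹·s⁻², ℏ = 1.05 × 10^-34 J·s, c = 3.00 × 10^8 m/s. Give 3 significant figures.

One Planck time: t_P = √(ℏG/c⁵) = 5.37 × 10^-44 s.
2.10 × 10^3 × 5.37 × 10^-44 s = 1.13 × 10^-40 s

1.13 × 10^-40 s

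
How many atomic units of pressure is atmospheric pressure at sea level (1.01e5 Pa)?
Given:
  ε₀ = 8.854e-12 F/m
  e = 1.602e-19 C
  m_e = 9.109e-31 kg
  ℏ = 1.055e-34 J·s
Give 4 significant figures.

atomic unit of pressure: P_au = E_h/a₀³ = m_e⁴e¹⁰/((4πε₀)⁵ℏ⁸) = 2.929e13 Pa.
1.01e5 / 2.929e13 = 3.448e-9

3.448e-9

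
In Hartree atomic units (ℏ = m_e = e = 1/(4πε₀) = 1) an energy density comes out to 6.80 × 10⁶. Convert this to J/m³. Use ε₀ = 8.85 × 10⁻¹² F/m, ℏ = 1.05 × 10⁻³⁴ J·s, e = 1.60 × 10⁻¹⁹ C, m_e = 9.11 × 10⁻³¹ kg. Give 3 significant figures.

One atomic unit of energy density: u_au = E_h/a₀³ = m_e⁴e¹⁰/((4πε₀)⁵ℏ⁸) = 3.01 × 10¹³ J/m³.
6.80 × 10⁶ × 3.01 × 10¹³ J/m³ = 2.05 × 10²⁰ J/m³

2.05 × 10²⁰ J/m³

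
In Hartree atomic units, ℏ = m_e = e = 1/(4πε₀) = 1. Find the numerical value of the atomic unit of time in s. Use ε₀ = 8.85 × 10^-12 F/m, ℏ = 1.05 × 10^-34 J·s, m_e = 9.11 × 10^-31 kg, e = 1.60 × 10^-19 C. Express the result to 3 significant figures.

2.40 × 10^-17 s

The unique combination of the constants set to 1 with dimensions of time is τ_au = (4πε₀)²ℏ³/(m_e e⁴).
E_h = 4.38 × 10^-18 J
ℏ/E_h = 2.40 × 10^-17 s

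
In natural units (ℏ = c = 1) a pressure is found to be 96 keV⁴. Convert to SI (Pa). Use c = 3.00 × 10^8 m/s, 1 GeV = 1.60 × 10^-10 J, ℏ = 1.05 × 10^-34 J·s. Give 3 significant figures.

2.01 × 10^15 Pa

Pressure is [E]/[L]³ = [E]⁴/(ℏc)³.
1 GeV⁴ → 1/(ℏc)³ × (1 GeV in J)⁴ = 2.10 × 10^37 Pa.
Convert the energy scale: 96 keV⁴ = 9.60 × 10^-23 GeV⁴.
Result: 9.60 × 10^-23 × 2.10 × 10^37 = 2.01 × 10^15 Pa.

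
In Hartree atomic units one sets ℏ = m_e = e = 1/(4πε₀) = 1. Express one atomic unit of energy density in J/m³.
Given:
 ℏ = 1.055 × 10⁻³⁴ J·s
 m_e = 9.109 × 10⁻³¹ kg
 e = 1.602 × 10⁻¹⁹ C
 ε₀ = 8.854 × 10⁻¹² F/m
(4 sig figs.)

2.929 × 10¹³ J/m³

u_au = E_h/a₀³ = m_e⁴e¹⁰/((4πε₀)⁵ℏ⁸)
E_h = 4.354 × 10⁻¹⁸ J
a₀ = 5.297 × 10⁻¹¹ m
E_h/a₀³ = 2.929 × 10¹³ J/m³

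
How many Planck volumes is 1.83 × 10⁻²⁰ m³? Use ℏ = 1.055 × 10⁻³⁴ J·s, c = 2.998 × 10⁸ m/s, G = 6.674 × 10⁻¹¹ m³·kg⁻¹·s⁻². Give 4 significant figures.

Planck volume: V_P = (ℏG/c³)^(3/2) = 4.224 × 10⁻¹⁰⁵ m³.
1.83 × 10⁻²⁰ / 4.224 × 10⁻¹⁰⁵ = 4.332 × 10⁸⁴

4.332 × 10⁸⁴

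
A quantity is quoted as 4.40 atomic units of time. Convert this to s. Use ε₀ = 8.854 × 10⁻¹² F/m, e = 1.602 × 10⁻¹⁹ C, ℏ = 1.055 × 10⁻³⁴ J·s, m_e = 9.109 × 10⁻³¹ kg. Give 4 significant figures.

1.066 × 10⁻¹⁶ s

One atomic unit of time: τ_au = (4πε₀)²ℏ³/(m_e e⁴) = 2.423 × 10⁻¹⁷ s.
4.40 × 2.423 × 10⁻¹⁷ s = 1.066 × 10⁻¹⁶ s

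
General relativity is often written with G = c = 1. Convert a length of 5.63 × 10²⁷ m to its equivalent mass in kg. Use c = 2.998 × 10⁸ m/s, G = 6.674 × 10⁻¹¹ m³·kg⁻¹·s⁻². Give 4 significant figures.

Length → mass via c²/G.
5.63 × 10²⁷ m × (c²/G) = 7.582 × 10⁵⁴ kg

7.582 × 10⁵⁴ kg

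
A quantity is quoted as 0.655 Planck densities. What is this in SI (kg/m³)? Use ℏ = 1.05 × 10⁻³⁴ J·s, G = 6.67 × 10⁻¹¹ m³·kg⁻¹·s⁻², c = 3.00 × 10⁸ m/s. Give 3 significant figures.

3.41 × 10⁹⁶ kg/m³

One Planck density: ρ_P = c⁵/(ℏG²) = 5.20 × 10⁹⁶ kg/m³.
0.655 × 5.20 × 10⁹⁶ kg/m³ = 3.41 × 10⁹⁶ kg/m³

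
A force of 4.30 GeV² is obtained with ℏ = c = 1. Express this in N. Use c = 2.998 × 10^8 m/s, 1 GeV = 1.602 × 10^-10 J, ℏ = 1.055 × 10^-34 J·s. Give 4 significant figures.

3.489 × 10^6 N

Force is [E]/[L] = [E]²/(ℏc); restore (ℏc)⁻¹.
1 GeV² → 1/(ℏc) × (1 GeV in J)² = 8.114 × 10^5 N.
Result: 4.30 × 8.114 × 10^5 = 3.489 × 10^6 N.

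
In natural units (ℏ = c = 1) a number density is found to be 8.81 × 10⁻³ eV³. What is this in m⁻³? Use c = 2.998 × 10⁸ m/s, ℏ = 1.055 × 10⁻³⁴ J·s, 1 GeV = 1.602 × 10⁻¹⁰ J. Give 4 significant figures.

Number density is [L]⁻³ = [E]³/(ℏc)³.
1 GeV³ → 1/(ℏc)³ × (1 GeV in J)³ = 1.299 × 10⁴⁷ m⁻³.
Convert the energy scale: 8.81 × 10⁻³ eV³ = 8.81 × 10⁻³⁰ GeV³.
Result: 8.81 × 10⁻³⁰ × 1.299 × 10⁴⁷ = 1.145 × 10¹⁸ m⁻³.

1.145 × 10¹⁸ m⁻³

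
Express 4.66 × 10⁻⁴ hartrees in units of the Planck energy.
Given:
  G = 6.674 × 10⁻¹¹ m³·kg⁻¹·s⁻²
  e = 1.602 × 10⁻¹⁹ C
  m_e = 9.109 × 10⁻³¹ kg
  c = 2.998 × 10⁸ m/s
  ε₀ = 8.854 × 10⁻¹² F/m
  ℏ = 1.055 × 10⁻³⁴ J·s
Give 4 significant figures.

hartree: E_h = m_e e⁴/(4πε₀ℏ)² = 4.354 × 10⁻¹⁸ J
Planck energy: E_P = √(ℏc⁵/G) = 1.957 × 10⁹ J
4.66 × 10⁻⁴ × 4.354 × 10⁻¹⁸ / 1.957 × 10⁹ = 1.037 × 10⁻³⁰

1.037 × 10⁻³⁰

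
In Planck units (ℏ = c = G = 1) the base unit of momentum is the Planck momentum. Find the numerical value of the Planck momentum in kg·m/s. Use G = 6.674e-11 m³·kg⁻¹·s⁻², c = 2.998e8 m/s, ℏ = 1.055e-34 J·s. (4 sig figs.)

p_P = √(ℏc³/G)
  = √(42.60)
  = 6.527 kg·m/s

6.527 kg·m/s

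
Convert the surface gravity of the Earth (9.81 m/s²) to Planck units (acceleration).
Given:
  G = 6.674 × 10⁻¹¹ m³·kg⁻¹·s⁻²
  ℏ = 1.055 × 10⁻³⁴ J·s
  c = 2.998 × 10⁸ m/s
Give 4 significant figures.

1.764 × 10⁻⁵¹

Planck acceleration: a_P = √(c⁷/(ℏG)) = 5.560 × 10⁵¹ m/s².
9.81 / 5.560 × 10⁵¹ = 1.764 × 10⁻⁵¹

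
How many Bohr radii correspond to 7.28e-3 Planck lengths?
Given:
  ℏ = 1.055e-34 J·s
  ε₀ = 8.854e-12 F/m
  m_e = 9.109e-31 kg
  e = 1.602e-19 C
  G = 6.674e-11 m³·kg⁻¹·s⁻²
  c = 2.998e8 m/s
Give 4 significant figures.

2.221e-27

Planck length: ℓ_P = √(ℏG/c³) = 1.616e-35 m
Bohr radius: a₀ = 4πε₀ℏ²/(m_e e²) = 5.297e-11 m
7.28e-3 × 1.616e-35 / 5.297e-11 = 2.221e-27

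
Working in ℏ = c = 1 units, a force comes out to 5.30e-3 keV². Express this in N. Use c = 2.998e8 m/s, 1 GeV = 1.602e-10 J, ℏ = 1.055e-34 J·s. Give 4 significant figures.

Force is [E]/[L] = [E]²/(ℏc); restore (ℏc)⁻¹.
1 GeV² → 1/(ℏc) × (1 GeV in J)² = 8.114e5 N.
Convert the energy scale: 5.30e-3 keV² = 5.30e-15 GeV².
Result: 5.30e-15 × 8.114e5 = 4.300e-9 N.

4.300e-9 N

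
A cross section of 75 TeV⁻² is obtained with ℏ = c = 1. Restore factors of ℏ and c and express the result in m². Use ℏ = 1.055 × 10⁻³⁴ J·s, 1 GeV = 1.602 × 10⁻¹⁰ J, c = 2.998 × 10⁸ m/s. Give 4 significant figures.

Area is [L]² = [E]⁻²·(ℏc)²; restore (ℏc)².
1 GeV⁻² → (ℏc)² × (1 GeV in J)⁻² = 3.898 × 10⁻³² m².
Convert the energy scale: 75 TeV⁻² = 7.50 × 10⁻⁵ GeV⁻².
Result: 7.50 × 10⁻⁵ × 3.898 × 10⁻³² = 2.924 × 10⁻³⁶ m².

2.924 × 10⁻³⁶ m²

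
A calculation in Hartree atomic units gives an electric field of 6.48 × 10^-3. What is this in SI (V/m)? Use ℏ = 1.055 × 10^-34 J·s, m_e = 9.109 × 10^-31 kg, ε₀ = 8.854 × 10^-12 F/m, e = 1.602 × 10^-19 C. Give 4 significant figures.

One atomic unit of electric field: E_au = E_h/(e a₀) = m_e²e⁵/((4πε₀)³ℏ⁴) = 5.131 × 10^11 V/m.
6.48 × 10^-3 × 5.131 × 10^11 V/m = 3.325 × 10^9 V/m

3.325 × 10^9 V/m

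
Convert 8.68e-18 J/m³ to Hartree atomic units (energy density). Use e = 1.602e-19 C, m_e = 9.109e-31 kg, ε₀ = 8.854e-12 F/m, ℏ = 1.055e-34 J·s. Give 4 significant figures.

2.963e-31

atomic unit of energy density: u_au = E_h/a₀³ = m_e⁴e¹⁰/((4πε₀)⁵ℏ⁸) = 2.929e13 J/m³.
8.68e-18 / 2.929e13 = 2.963e-31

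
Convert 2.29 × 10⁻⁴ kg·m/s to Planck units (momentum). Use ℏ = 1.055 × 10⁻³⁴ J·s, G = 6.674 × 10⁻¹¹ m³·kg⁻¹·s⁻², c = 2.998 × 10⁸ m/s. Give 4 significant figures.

Planck momentum: p_P = √(ℏc³/G) = 6.527 kg·m/s.
2.29 × 10⁻⁴ / 6.527 = 3.509 × 10⁻⁵

3.509 × 10⁻⁵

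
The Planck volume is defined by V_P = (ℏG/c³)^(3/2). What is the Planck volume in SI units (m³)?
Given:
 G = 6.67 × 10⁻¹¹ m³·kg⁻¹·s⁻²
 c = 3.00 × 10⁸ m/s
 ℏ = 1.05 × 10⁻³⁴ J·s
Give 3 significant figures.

V_P = (ℏG/c³)^(3/2)
  = √(1.75 × 10⁻²⁰⁹)
  = 4.18 × 10⁻¹⁰⁵ m³

4.18 × 10⁻¹⁰⁵ m³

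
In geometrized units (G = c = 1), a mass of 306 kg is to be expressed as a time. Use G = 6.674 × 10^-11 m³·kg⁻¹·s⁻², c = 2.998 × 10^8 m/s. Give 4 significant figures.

Mass → time via G/c³.
306 kg × (G/c³) = 7.579 × 10^-34 s

7.579 × 10^-34 s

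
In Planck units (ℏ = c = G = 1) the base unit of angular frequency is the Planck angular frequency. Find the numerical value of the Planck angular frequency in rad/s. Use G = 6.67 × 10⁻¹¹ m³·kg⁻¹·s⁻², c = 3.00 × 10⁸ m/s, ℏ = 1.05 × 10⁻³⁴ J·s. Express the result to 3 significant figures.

1.86 × 10⁴³ rad/s

ω_P = √(c⁵/(ℏG))
  = √(3.47 × 10⁸⁶)
  = 1.86 × 10⁴³ rad/s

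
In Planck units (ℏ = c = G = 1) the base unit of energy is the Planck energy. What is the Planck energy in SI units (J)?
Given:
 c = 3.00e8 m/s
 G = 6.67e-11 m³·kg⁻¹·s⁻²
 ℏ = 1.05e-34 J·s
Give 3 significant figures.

1.96e9 J

E_P = √(ℏc⁵/G)
  = √(3.83e18)
  = 1.96e9 J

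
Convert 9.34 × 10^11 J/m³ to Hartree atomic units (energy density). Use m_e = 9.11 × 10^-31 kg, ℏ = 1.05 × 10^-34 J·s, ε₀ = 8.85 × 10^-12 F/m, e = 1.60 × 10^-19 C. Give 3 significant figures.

atomic unit of energy density: u_au = E_h/a₀³ = m_e⁴e¹⁰/((4πε₀)⁵ℏ⁸) = 3.01 × 10^13 J/m³.
9.34 × 10^11 / 3.01 × 10^13 = 0.0310

0.0310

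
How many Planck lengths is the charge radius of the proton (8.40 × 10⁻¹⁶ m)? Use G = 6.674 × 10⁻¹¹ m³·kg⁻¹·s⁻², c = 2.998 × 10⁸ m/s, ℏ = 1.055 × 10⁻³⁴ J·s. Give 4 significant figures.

Planck length: ℓ_P = √(ℏG/c³) = 1.616 × 10⁻³⁵ m.
8.40 × 10⁻¹⁶ / 1.616 × 10⁻³⁵ = 5.196 × 10¹⁹

5.196 × 10¹⁹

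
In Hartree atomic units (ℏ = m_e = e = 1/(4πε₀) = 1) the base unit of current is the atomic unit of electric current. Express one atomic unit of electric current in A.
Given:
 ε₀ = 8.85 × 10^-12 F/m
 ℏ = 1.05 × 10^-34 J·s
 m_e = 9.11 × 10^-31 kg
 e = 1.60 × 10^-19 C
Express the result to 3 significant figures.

6.67 × 10^-3 A

I_au = e E_h/ℏ = m_e e⁵/((4πε₀)²ℏ³)
E_h = 4.38 × 10^-18 J
e·E_h/ℏ = 6.67 × 10^-3 A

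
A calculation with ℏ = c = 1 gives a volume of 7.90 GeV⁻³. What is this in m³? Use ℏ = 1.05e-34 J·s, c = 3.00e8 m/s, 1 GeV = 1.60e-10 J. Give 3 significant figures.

6.03e-47 m³

Volume is [L]³ = [E]⁻³·(ℏc)³.
1 GeV⁻³ → (ℏc)³ × (1 GeV in J)⁻³ = 7.63e-48 m³.
Result: 7.90 × 7.63e-48 = 6.03e-47 m³.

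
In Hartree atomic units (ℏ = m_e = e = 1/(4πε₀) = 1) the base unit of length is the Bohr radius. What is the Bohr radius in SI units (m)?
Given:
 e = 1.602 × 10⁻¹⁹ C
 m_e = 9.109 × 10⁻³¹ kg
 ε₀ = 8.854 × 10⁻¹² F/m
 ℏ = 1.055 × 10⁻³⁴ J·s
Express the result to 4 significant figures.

a₀ = 4πε₀ℏ²/(m_e e²)
  = 1.238 × 10⁻⁷⁸ / 2.338 × 10⁻⁶⁸
  = 5.297 × 10⁻¹¹ m

5.297 × 10⁻¹¹ m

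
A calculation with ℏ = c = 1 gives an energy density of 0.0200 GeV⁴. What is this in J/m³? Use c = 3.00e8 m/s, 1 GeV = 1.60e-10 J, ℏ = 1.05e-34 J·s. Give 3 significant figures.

[E]/[L]³ = [E]⁴/(ℏc)³; restore (ℏc)⁻³.
1 GeV⁴ → 1/(ℏc)³ × (1 GeV in J)⁴ = 2.10e37 J/m³.
Result: 0.0200 × 2.10e37 = 4.19e35 J/m³.

4.19e35 J/m³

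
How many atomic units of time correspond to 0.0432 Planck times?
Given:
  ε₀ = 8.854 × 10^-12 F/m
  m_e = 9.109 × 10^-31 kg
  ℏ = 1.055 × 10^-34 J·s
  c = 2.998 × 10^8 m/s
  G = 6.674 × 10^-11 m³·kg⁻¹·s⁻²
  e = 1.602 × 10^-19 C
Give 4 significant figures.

Planck time: t_P = √(ℏG/c⁵) = 5.392 × 10^-44 s
atomic unit of time: τ_au = (4πε₀)²ℏ³/(m_e e⁴) = 2.423 × 10^-17 s
0.0432 × 5.392 × 10^-44 / 2.423 × 10^-17 = 9.614 × 10^-29

9.614 × 10^-29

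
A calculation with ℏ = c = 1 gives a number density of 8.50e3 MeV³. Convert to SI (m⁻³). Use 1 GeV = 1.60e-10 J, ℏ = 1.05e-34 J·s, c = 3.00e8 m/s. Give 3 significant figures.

1.11e42 m⁻³

Number density is [L]⁻³ = [E]³/(ℏc)³.
1 GeV³ → 1/(ℏc)³ × (1 GeV in J)³ = 1.31e47 m⁻³.
Convert the energy scale: 8.50e3 MeV³ = 8.50e-6 GeV³.
Result: 8.50e-6 × 1.31e47 = 1.11e42 m⁻³.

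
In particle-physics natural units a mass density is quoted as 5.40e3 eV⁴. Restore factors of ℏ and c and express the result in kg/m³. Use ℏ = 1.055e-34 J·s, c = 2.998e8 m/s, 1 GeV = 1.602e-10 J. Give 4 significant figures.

1.251e-12 kg/m³

Mass density is [E]/(c²[L]³) = [E]⁴/(ℏ³c⁵).
1 GeV⁴ → 1/(ℏ³c⁵) × (1 GeV in J)⁴ = 2.316e20 kg/m³.
Convert the energy scale: 5.40e3 eV⁴ = 5.40e-33 GeV⁴.
Result: 5.40e-33 × 2.316e20 = 1.251e-12 kg/m³.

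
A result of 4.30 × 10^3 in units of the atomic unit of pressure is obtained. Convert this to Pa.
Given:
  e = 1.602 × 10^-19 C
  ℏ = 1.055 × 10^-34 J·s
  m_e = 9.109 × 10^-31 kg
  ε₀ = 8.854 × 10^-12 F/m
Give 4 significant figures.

One atomic unit of pressure: P_au = E_h/a₀³ = m_e⁴e¹⁰/((4πε₀)⁵ℏ⁸) = 2.929 × 10^13 Pa.
4.30 × 10^3 × 2.929 × 10^13 Pa = 1.260 × 10^17 Pa

1.260 × 10^17 Pa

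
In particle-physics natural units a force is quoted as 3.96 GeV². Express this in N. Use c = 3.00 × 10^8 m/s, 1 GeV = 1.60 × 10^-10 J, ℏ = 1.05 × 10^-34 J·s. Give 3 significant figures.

Force is [E]/[L] = [E]²/(ℏc); restore (ℏc)⁻¹.
1 GeV² → 1/(ℏc) × (1 GeV in J)² = 8.13 × 10^5 N.
Result: 3.96 × 8.13 × 10^5 = 3.22 × 10^6 N.

3.22 × 10^6 N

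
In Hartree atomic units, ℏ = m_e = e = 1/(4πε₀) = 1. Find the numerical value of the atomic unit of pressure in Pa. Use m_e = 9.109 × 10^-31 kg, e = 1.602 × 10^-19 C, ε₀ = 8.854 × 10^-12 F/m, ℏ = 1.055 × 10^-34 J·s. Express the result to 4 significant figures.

2.929 × 10^13 Pa

Dimensional analysis gives P_au = E_h/a₀³ = m_e⁴e¹⁰/((4πε₀)⁵ℏ⁸).
E_h = 4.354 × 10^-18 J
a₀ = 5.297 × 10^-11 m
E_h/a₀³ = 2.929 × 10^13 Pa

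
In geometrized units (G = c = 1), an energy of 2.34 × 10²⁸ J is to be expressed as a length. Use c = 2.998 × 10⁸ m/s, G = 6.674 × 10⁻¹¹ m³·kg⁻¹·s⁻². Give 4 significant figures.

Energy → length via G/c⁴.
2.34 × 10²⁸ J × (G/c⁴) = 1.933 × 10⁻¹⁶ m

1.933 × 10⁻¹⁶ m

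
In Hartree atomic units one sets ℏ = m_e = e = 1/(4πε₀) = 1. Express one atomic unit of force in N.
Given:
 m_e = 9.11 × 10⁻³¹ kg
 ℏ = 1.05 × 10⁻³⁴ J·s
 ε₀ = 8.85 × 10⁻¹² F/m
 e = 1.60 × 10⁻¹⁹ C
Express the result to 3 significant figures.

8.33 × 10⁻⁸ N

F_au = E_h/a₀ = m_e²e⁶/((4πε₀)³ℏ⁴)
E_h = 4.38 × 10⁻¹⁸ J
a₀ = 5.26 × 10⁻¹¹ m
E_h/a₀ = 8.33 × 10⁻⁸ N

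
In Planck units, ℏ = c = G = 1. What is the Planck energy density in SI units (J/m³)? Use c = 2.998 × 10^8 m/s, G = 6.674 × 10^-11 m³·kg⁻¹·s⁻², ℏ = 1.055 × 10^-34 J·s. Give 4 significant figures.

4.632 × 10^113 J/m³

From ℏ = c = G = 1 the energy density scale is u_P = c⁷/(ℏG²).
  = 2.177 × 10^59 / 4.699 × 10^-55
  = 4.632 × 10^113 J/m³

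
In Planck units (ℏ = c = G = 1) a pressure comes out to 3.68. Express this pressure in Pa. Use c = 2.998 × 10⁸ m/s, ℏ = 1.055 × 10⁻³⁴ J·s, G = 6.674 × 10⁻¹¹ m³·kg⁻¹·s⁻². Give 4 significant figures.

One Planck pressure: p_P = c⁷/(ℏG²) = 4.632 × 10¹¹³ Pa.
3.68 × 4.632 × 10¹¹³ Pa = 1.705 × 10¹¹⁴ Pa

1.705 × 10¹¹⁴ Pa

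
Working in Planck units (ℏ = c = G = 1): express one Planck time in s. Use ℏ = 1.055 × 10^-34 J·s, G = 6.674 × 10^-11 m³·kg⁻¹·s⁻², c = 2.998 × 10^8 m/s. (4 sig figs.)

From ℏ = c = G = 1 the time scale is t_P = √(ℏG/c⁵).
  = √(2.907 × 10^-87)
  = 5.392 × 10^-44 s

5.392 × 10^-44 s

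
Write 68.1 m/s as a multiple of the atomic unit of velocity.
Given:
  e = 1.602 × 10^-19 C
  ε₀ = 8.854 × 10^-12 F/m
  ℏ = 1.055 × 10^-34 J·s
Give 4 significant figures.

3.115 × 10^-5

atomic unit of velocity: v_au = e²/(4πε₀ℏ) = 2.186 × 10^6 m/s.
68.1 / 2.186 × 10^6 = 3.115 × 10^-5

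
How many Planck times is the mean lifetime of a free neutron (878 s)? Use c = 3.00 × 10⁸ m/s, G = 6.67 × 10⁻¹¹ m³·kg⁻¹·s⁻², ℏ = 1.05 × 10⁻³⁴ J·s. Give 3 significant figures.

1.64 × 10⁴⁶

Planck time: t_P = √(ℏG/c⁵) = 5.37 × 10⁻⁴⁴ s.
878 / 5.37 × 10⁻⁴⁴ = 1.64 × 10⁴⁶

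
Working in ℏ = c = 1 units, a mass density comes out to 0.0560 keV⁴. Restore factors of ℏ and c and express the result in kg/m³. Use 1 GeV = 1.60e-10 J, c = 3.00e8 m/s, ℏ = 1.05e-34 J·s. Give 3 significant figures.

1.30e-5 kg/m³

Mass density is [E]/(c²[L]³) = [E]⁴/(ℏ³c⁵).
1 GeV⁴ → 1/(ℏ³c⁵) × (1 GeV in J)⁴ = 2.33e20 kg/m³.
Convert the energy scale: 0.0560 keV⁴ = 5.60e-26 GeV⁴.
Result: 5.60e-26 × 2.33e20 = 1.30e-5 kg/m³.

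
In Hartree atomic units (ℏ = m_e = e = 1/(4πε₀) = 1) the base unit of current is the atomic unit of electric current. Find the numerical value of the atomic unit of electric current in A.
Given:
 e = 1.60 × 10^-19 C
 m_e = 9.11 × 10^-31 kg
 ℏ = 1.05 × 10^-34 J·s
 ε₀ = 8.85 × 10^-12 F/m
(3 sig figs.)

6.67 × 10^-3 A

I_au = e E_h/ℏ = m_e e⁵/((4πε₀)²ℏ³)
E_h = 4.38 × 10^-18 J
e·E_h/ℏ = 6.67 × 10^-3 A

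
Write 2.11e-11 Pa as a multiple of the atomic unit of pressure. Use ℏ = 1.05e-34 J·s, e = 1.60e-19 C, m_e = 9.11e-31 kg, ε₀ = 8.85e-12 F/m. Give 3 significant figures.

atomic unit of pressure: P_au = E_h/a₀³ = m_e⁴e¹⁰/((4πε₀)⁵ℏ⁸) = 3.01e13 Pa.
2.11e-11 / 3.01e13 = 7.00e-25

7.00e-25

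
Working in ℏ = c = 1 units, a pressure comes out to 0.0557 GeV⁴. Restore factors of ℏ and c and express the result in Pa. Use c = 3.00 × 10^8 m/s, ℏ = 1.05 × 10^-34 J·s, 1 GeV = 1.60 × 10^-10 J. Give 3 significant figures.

Pressure is [E]/[L]³ = [E]⁴/(ℏc)³.
1 GeV⁴ → 1/(ℏc)³ × (1 GeV in J)⁴ = 2.10 × 10^37 Pa.
Result: 0.0557 × 2.10 × 10^37 = 1.17 × 10^36 Pa.

1.17 × 10^36 Pa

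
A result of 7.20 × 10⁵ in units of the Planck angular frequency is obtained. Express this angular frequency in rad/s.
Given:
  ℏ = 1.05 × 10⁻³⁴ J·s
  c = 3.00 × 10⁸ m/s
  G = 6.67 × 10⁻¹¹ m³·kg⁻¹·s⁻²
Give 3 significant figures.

One Planck angular frequency: ω_P = √(c⁵/(ℏG)) = 1.86 × 10⁴³ rad/s.
7.20 × 10⁵ × 1.86 × 10⁴³ rad/s = 1.34 × 10⁴⁹ rad/s

1.34 × 10⁴⁹ rad/s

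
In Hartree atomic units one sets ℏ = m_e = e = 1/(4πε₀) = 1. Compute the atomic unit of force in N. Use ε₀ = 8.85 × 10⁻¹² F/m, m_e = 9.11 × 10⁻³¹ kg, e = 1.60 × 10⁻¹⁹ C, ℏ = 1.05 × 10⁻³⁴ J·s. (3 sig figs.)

8.33 × 10⁻⁸ N

F_au = E_h/a₀ = m_e²e⁶/((4πε₀)³ℏ⁴)
E_h = 4.38 × 10⁻¹⁸ J
a₀ = 5.26 × 10⁻¹¹ m
E_h/a₀ = 8.33 × 10⁻⁸ N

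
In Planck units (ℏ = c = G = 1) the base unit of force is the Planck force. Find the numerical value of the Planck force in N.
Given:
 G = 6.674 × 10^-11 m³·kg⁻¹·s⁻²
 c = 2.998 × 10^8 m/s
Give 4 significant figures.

1.210 × 10^44 N

F_P = c⁴/G
  = 8.078 × 10^33 / 6.674 × 10^-11
  = 1.210 × 10^44 N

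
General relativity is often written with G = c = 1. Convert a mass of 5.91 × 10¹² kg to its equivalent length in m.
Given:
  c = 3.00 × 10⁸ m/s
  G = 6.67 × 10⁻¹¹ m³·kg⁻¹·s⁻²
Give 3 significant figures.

In G = c = 1 units mass has dimensions of length; the conversion factor is G/c².
5.91 × 10¹² kg × (G/c²) = 4.38 × 10⁻¹⁵ m

4.38 × 10⁻¹⁵ m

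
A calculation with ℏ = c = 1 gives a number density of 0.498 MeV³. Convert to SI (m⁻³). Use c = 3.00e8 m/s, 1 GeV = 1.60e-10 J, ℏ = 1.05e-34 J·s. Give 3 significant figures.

Number density is [L]⁻³ = [E]³/(ℏc)³.
1 GeV³ → 1/(ℏc)³ × (1 GeV in J)³ = 1.31e47 m⁻³.
Convert the energy scale: 0.498 MeV³ = 4.98e-10 GeV³.
Result: 4.98e-10 × 1.31e47 = 6.53e37 m⁻³.

6.53e37 m⁻³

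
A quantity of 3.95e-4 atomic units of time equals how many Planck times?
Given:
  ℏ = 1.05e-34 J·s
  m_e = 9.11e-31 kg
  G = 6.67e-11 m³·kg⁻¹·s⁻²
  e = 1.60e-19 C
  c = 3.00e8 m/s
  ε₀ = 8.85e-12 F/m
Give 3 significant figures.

atomic unit of time: τ_au = (4πε₀)²ℏ³/(m_e e⁴) = 2.40e-17 s
Planck time: t_P = √(ℏG/c⁵) = 5.37e-44 s
3.95e-4 × 2.40e-17 / 5.37e-44 = 1.76e23

1.76e23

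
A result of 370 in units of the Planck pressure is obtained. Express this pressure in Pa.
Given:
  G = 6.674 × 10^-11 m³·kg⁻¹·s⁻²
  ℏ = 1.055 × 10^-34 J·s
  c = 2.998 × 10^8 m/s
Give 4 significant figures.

1.714 × 10^116 Pa

One Planck pressure: p_P = c⁷/(ℏG²) = 4.632 × 10^113 Pa.
370 × 4.632 × 10^113 Pa = 1.714 × 10^116 Pa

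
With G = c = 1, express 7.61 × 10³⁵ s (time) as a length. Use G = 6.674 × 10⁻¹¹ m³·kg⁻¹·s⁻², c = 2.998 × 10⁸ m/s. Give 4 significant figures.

2.281 × 10⁴⁴ m

Time → length via c.
7.61 × 10³⁵ s × (c) = 2.281 × 10⁴⁴ m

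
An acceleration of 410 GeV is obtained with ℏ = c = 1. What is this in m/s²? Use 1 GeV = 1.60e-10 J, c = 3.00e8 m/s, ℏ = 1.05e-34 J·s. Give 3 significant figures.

1.87e35 m/s²

Acceleration is [L]/[T]² = c·[E]/ℏ.
1 GeV → c/ℏ × (1 GeV in J) = 4.57e32 m/s².
Result: 410 × 4.57e32 = 1.87e35 m/s².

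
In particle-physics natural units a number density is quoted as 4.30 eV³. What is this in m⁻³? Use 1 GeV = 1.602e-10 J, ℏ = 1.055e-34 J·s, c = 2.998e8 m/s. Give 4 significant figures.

5.587e20 m⁻³

Number density is [L]⁻³ = [E]³/(ℏc)³.
1 GeV³ → 1/(ℏc)³ × (1 GeV in J)³ = 1.299e47 m⁻³.
Convert the energy scale: 4.30 eV³ = 4.30e-27 GeV³.
Result: 4.30e-27 × 1.299e47 = 5.587e20 m⁻³.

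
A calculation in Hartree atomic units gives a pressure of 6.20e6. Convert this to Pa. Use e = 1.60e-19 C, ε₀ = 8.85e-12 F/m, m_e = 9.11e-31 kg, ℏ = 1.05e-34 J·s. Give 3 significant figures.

One atomic unit of pressure: P_au = E_h/a₀³ = m_e⁴e¹⁰/((4πε₀)⁵ℏ⁸) = 3.01e13 Pa.
6.20e6 × 3.01e13 Pa = 1.87e20 Pa

1.87e20 Pa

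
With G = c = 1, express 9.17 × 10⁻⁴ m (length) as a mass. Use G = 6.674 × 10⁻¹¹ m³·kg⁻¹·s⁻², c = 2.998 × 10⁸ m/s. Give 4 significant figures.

1.235 × 10²⁴ kg

Length → mass via c²/G.
9.17 × 10⁻⁴ m × (c²/G) = 1.235 × 10²⁴ kg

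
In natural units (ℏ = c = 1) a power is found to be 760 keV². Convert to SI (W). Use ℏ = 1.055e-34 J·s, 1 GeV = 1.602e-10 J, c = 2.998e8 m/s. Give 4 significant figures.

Power is [E]/[T] = [E]²/ℏ.
1 GeV² → 1/ℏ × (1 GeV in J)² = 2.433e14 W.
Convert the energy scale: 760 keV² = 7.60e-10 GeV².
Result: 7.60e-10 × 2.433e14 = 1.849e5 W.

1.849e5 W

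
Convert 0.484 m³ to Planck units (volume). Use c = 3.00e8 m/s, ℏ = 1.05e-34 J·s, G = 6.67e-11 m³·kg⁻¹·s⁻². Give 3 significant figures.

Planck volume: V_P = (ℏG/c³)^(3/2) = 4.18e-105 m³.
0.484 / 4.18e-105 = 1.16e104

1.16e104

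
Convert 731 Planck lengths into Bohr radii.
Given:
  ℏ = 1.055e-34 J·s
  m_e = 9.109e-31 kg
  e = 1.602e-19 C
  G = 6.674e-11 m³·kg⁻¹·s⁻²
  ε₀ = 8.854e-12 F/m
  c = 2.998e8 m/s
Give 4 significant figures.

2.231e-22

Planck length: ℓ_P = √(ℏG/c³) = 1.616e-35 m
Bohr radius: a₀ = 4πε₀ℏ²/(m_e e²) = 5.297e-11 m
731 × 1.616e-35 / 5.297e-11 = 2.231e-22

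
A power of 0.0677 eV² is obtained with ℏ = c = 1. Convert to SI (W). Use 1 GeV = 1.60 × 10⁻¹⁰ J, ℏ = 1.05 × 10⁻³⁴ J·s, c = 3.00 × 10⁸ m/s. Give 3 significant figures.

1.65 × 10⁻⁵ W

Power is [E]/[T] = [E]²/ℏ.
1 GeV² → 1/ℏ × (1 GeV in J)² = 2.44 × 10¹⁴ W.
Convert the energy scale: 0.0677 eV² = 6.77 × 10⁻²⁰ GeV².
Result: 6.77 × 10⁻²⁰ × 2.44 × 10¹⁴ = 1.65 × 10⁻⁵ W.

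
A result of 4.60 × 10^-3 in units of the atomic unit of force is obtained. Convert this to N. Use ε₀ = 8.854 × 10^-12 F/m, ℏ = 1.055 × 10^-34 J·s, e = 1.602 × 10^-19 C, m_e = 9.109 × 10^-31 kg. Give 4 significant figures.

One atomic unit of force: F_au = E_h/a₀ = m_e²e⁶/((4πε₀)³ℏ⁴) = 8.220 × 10^-8 N.
4.60 × 10^-3 × 8.220 × 10^-8 N = 3.781 × 10^-10 N

3.781 × 10^-10 N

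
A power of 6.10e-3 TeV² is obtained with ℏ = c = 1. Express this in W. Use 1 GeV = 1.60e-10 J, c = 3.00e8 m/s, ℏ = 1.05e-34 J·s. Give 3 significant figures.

1.49e18 W

Power is [E]/[T] = [E]²/ℏ.
1 GeV² → 1/ℏ × (1 GeV in J)² = 2.44e14 W.
Convert the energy scale: 6.10e-3 TeV² = 6.10e3 GeV².
Result: 6.10e3 × 2.44e14 = 1.49e18 W.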